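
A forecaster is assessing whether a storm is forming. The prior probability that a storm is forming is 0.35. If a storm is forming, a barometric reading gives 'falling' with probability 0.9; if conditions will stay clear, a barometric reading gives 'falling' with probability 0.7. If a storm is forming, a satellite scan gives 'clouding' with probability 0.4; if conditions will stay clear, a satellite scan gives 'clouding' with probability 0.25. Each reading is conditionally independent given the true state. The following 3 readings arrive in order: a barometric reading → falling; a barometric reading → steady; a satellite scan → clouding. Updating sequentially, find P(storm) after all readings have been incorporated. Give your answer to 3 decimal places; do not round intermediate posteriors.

Each posterior becomes the prior for the next update.
After a barometric reading='falling': P(storm) = 0.9·0.3500 / (0.9·0.3500 + 0.7·0.6500) ≈ 0.4091
After a barometric reading='steady': P(storm) = 0.1·0.4091 / (0.1·0.4091 + 0.3·0.5909) ≈ 0.1875
After a satellite scan='clouding': P(storm) = 0.4·0.1875 / (0.4·0.1875 + 0.25·0.8125) ≈ 0.2697

0.270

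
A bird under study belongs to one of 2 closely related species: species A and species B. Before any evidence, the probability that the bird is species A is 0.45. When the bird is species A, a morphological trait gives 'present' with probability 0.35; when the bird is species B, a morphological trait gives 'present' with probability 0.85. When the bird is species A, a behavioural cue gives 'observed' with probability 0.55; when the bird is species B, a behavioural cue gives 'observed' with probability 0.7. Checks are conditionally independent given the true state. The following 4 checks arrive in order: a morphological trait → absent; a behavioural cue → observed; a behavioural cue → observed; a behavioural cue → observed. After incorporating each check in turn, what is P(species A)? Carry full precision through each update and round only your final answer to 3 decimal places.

After a morphological trait='absent': P(species A) = 0.65·0.4500 / (0.65·0.4500 + 0.15·0.5500) ≈ 0.7800
After a behavioural cue='observed': P(species A) = 0.55·0.7800 / (0.55·0.7800 + 0.7·0.2200) ≈ 0.7358
After a behavioural cue='observed': P(species A) = 0.55·0.7358 / (0.55·0.7358 + 0.7·0.2642) ≈ 0.6864
After a behavioural cue='observed': P(species A) = 0.55·0.6864 / (0.55·0.6864 + 0.7·0.3136) ≈ 0.6323

0.632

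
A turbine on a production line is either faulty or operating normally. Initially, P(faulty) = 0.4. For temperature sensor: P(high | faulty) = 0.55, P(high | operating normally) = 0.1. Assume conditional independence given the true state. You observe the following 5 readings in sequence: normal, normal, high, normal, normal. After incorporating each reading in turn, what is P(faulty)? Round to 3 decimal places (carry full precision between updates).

After 'normal': P(faulty) = 0.45·0.4000 / (0.45·0.4000 + 0.9·0.6000) ≈ 0.2500
After 'normal': P(faulty) = 0.45·0.2500 / (0.45·0.2500 + 0.9·0.7500) ≈ 0.1429
After 'high': P(faulty) = 0.55·0.1429 / (0.55·0.1429 + 0.1·0.8571) ≈ 0.4783
After 'normal': P(faulty) = 0.45·0.4783 / (0.45·0.4783 + 0.9·0.5217) ≈ 0.3143
After 'normal': P(faulty) = 0.45·0.3143 / (0.45·0.3143 + 0.9·0.6857) ≈ 0.1864

0.186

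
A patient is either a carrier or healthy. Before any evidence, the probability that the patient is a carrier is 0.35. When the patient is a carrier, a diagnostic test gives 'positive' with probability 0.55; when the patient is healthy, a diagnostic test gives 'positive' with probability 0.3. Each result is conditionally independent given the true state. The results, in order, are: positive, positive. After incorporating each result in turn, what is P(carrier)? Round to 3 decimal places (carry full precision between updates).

0.644

After 'positive': P(carrier) = 0.55·0.3500 / (0.55·0.3500 + 0.3·0.6500) ≈ 0.4968
After 'positive': P(carrier) = 0.55·0.4968 / (0.55·0.4968 + 0.3·0.5032) ≈ 0.6441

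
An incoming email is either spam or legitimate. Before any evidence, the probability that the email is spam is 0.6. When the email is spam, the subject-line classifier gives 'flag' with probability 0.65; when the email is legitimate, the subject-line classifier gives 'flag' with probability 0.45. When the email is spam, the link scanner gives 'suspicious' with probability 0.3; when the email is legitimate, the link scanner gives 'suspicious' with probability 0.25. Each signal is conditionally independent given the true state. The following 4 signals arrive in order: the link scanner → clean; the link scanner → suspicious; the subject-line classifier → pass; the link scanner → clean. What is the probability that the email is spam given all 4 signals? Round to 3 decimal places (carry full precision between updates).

0.499

After the link scanner='clean': P(spam) = 0.7·0.6000 / (0.7·0.6000 + 0.75·0.4000) ≈ 0.5833
After the link scanner='suspicious': P(spam) = 0.3·0.5833 / (0.3·0.5833 + 0.25·0.4167) ≈ 0.6269
After the subject-line classifier='pass': P(spam) = 0.35·0.6269 / (0.35·0.6269 + 0.55·0.3731) ≈ 0.5167
After the link scanner='clean': P(spam) = 0.7·0.5167 / (0.7·0.5167 + 0.75·0.4833) ≈ 0.4995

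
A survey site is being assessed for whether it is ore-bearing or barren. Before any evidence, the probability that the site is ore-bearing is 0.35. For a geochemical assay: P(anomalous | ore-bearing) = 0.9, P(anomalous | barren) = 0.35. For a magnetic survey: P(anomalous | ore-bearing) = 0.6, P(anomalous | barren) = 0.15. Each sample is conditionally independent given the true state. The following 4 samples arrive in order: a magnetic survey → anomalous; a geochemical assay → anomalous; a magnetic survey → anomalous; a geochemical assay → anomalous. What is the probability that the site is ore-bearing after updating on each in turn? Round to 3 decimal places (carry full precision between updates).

0.983

After a magnetic survey='anomalous': P(ore) = 0.6·0.3500 / (0.6·0.3500 + 0.15·0.6500) ≈ 0.6829
After a geochemical assay='anomalous': P(ore) = 0.9·0.6829 / (0.9·0.6829 + 0.35·0.3171) ≈ 0.8471
After a magnetic survey='anomalous': P(ore) = 0.6·0.8471 / (0.6·0.8471 + 0.15·0.1529) ≈ 0.9568
After a geochemical assay='anomalous': P(ore) = 0.9·0.9568 / (0.9·0.9568 + 0.35·0.0432) ≈ 0.9827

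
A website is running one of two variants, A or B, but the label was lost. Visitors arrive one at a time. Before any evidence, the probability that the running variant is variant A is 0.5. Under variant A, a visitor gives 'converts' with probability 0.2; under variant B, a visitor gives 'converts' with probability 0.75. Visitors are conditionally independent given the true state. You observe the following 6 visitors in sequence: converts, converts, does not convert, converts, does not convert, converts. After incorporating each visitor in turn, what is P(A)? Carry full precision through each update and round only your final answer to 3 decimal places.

0.049

After 'converts': P(A) = 0.2·0.5000 / (0.2·0.5000 + 0.75·0.5000) ≈ 0.2105
After 'converts': P(A) = 0.2·0.2105 / (0.2·0.2105 + 0.75·0.7895) ≈ 0.0664
After 'does not convert': P(A) = 0.8·0.0664 / (0.8·0.0664 + 0.25·0.9336) ≈ 0.1854
After 'converts': P(A) = 0.2·0.1854 / (0.2·0.1854 + 0.75·0.8146) ≈ 0.0572
After 'does not convert': P(A) = 0.8·0.0572 / (0.8·0.0572 + 0.25·0.9428) ≈ 0.1626
After 'converts': P(A) = 0.2·0.1626 / (0.2·0.1626 + 0.75·0.8374) ≈ 0.0492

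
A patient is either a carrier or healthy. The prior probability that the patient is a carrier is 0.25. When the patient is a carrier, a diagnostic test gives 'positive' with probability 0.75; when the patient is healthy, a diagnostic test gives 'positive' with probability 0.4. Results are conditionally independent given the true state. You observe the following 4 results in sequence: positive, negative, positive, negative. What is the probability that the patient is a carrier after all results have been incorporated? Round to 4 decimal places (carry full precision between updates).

0.1691

After 'positive': P(carrier) = 0.75·0.2500 / (0.75·0.2500 + 0.4·0.7500) ≈ 0.3846
After 'negative': P(carrier) = 0.25·0.3846 / (0.25·0.3846 + 0.6·0.6154) ≈ 0.2066
After 'positive': P(carrier) = 0.75·0.2066 / (0.75·0.2066 + 0.4·0.7934) ≈ 0.3281
After 'negative': P(carrier) = 0.25·0.3281 / (0.25·0.3281 + 0.6·0.6719) ≈ 0.1691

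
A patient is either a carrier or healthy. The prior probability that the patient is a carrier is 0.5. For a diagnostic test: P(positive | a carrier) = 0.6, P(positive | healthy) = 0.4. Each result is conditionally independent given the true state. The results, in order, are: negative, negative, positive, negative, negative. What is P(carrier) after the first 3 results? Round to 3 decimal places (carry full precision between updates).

0.400

After 'negative': P(carrier) = 0.4·0.5000 / (0.4·0.5000 + 0.6·0.5000) ≈ 0.4000
After 'negative': P(carrier) = 0.4·0.4000 / (0.4·0.4000 + 0.6·0.6000) ≈ 0.3077
After 'positive': P(carrier) = 0.6·0.3077 / (0.6·0.3077 + 0.4·0.6923) ≈ 0.4000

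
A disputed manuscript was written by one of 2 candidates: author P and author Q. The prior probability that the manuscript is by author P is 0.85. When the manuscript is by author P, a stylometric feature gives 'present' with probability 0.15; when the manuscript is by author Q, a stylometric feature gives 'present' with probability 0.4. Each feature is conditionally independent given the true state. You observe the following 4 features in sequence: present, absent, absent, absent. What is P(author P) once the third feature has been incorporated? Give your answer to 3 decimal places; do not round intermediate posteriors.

Each posterior becomes the prior for the next update.
After 'present': P(author P) = 0.15·0.8500 / (0.15·0.8500 + 0.4·0.1500) ≈ 0.6800
After 'absent': P(author P) = 0.85·0.6800 / (0.85·0.6800 + 0.6·0.3200) ≈ 0.7506
After 'absent': P(author P) = 0.85·0.7506 / (0.85·0.7506 + 0.6·0.2494) ≈ 0.8101

0.810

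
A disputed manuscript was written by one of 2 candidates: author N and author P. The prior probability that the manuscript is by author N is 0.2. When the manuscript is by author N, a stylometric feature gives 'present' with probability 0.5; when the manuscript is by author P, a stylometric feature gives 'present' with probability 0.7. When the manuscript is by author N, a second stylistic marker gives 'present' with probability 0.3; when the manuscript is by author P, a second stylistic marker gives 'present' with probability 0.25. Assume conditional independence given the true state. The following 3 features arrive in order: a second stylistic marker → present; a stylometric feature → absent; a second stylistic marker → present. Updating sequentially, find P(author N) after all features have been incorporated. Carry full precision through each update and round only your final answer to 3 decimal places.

0.375

After a second stylistic marker='present': P(author N) = 0.3·0.2000 / (0.3·0.2000 + 0.25·0.8000) ≈ 0.2308
After a stylometric feature='absent': P(author N) = 0.5·0.2308 / (0.5·0.2308 + 0.3·0.7692) ≈ 0.3333
After a second stylistic marker='present': P(author N) = 0.3·0.3333 / (0.3·0.3333 + 0.25·0.6667) ≈ 0.3750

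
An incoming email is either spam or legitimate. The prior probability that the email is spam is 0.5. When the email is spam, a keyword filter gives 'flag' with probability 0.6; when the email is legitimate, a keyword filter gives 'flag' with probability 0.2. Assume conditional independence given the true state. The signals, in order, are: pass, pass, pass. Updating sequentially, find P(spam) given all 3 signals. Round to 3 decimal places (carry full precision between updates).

0.111

Apply Bayes' rule sequentially, carrying P(spam) forward.
After 'pass': P(spam) = 0.4·0.5000 / (0.4·0.5000 + 0.8·0.5000) ≈ 0.3333
After 'pass': P(spam) = 0.4·0.3333 / (0.4·0.3333 + 0.8·0.6667) ≈ 0.2000
After 'pass': P(spam) = 0.4·0.2000 / (0.4·0.2000 + 0.8·0.8000) ≈ 0.1111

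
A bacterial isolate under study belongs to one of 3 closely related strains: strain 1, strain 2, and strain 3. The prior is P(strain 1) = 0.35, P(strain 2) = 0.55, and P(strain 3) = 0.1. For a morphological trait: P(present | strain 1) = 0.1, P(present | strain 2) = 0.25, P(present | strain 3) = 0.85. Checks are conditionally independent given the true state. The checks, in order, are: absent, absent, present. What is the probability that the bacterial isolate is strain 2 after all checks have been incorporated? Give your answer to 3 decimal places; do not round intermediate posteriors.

After 'absent': normaliser = 0.9·0.3500 + 0.75·0.5500 + 0.15·0.1000; P(strain 1) ≈ 0.4242, P(strain 2) ≈ 0.5556, P(strain 3) ≈ 0.0202
After 'absent': normaliser = 0.9·0.4242 + 0.75·0.5556 + 0.15·0.0202; P(strain 1) ≈ 0.4764, P(strain 2) ≈ 0.5198, P(strain 3) ≈ 0.0038
After 'present': normaliser = 0.1·0.4764 + 0.25·0.5198 + 0.85·0.0038; P(strain 1) ≈ 0.2635, P(strain 2) ≈ 0.7188, P(strain 3) ≈ 0.0178

0.719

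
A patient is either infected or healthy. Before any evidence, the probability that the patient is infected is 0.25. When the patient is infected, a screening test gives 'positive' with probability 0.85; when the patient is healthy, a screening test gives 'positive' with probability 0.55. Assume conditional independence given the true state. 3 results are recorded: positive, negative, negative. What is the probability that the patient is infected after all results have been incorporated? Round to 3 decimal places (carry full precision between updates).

Each posterior becomes the prior for the next update.
After 'positive': P(infected) = 0.85·0.2500 / (0.85·0.2500 + 0.55·0.7500) ≈ 0.3400
After 'negative': P(infected) = 0.15·0.3400 / (0.15·0.3400 + 0.45·0.6600) ≈ 0.1466
After 'negative': P(infected) = 0.15·0.1466 / (0.15·0.1466 + 0.45·0.8534) ≈ 0.0541

0.054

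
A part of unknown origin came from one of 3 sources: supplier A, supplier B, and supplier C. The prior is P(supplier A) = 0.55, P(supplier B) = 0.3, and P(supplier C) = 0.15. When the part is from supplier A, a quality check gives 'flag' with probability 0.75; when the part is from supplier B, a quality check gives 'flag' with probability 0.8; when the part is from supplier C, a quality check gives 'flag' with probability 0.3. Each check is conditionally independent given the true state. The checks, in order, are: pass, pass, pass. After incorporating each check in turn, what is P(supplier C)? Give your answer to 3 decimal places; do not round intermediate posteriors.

After 'pass': normaliser = 0.25·0.5500 + 0.2·0.3000 + 0.7·0.1500; P(supplier A) ≈ 0.4545, P(supplier B) ≈ 0.1983, P(supplier C) ≈ 0.3471
After 'pass': normaliser = 0.25·0.4545 + 0.2·0.1983 + 0.7·0.3471; P(supplier A) ≈ 0.2868, P(supplier B) ≈ 0.1001, P(supplier C) ≈ 0.6131
After 'pass': normaliser = 0.25·0.2868 + 0.2·0.1001 + 0.7·0.6131; P(supplier A) ≈ 0.1376, P(supplier B) ≈ 0.0384, P(supplier C) ≈ 0.8239

0.824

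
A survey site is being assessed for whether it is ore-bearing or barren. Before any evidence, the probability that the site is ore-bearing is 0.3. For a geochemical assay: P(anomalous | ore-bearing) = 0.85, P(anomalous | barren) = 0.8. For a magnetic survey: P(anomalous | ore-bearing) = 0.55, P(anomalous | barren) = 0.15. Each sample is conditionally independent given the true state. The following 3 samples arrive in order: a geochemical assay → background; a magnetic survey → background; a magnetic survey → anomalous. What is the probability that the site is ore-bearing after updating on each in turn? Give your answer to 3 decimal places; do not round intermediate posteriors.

After a geochemical assay='background': P(ore) = 0.15·0.3000 / (0.15·0.3000 + 0.2·0.7000) ≈ 0.2432
After a magnetic survey='background': P(ore) = 0.45·0.2432 / (0.45·0.2432 + 0.85·0.7568) ≈ 0.1454
After a magnetic survey='anomalous': P(ore) = 0.55·0.1454 / (0.55·0.1454 + 0.15·0.8546) ≈ 0.3842

0.384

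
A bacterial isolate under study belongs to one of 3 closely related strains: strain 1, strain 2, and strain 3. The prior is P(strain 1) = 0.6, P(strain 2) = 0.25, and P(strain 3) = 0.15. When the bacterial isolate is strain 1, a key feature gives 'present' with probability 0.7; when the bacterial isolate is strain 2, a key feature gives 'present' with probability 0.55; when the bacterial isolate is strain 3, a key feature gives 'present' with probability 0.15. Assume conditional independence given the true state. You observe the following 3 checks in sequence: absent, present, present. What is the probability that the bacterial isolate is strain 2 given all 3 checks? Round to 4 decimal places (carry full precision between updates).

Each posterior becomes the prior for the next update.
After 'absent': normaliser = 0.3·0.6000 + 0.45·0.2500 + 0.85·0.1500; P(strain 1) ≈ 0.4286, P(strain 2) ≈ 0.2679, P(strain 3) ≈ 0.3036
After 'present': normaliser = 0.7·0.4286 + 0.55·0.2679 + 0.15·0.3036; P(strain 1) ≈ 0.6087, P(strain 2) ≈ 0.2989, P(strain 3) ≈ 0.0924
After 'present': normaliser = 0.7·0.6087 + 0.55·0.2989 + 0.15·0.0924; P(strain 1) ≈ 0.7050, P(strain 2) ≈ 0.2720, P(strain 3) ≈ 0.0229

0.2720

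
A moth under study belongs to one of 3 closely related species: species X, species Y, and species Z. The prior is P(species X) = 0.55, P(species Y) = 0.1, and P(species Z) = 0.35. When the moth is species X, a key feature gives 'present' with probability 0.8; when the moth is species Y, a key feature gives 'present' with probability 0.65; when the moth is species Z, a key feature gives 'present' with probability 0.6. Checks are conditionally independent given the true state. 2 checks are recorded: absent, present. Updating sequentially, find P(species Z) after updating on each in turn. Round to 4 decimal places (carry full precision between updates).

0.4313

After 'absent': normaliser = 0.2·0.5500 + 0.35·0.1000 + 0.4·0.3500; P(species X) ≈ 0.3860, P(species Y) ≈ 0.1228, P(species Z) ≈ 0.4912
After 'present': normaliser = 0.8·0.3860 + 0.65·0.1228 + 0.6·0.4912; P(species X) ≈ 0.4519, P(species Y) ≈ 0.1168, P(species Z) ≈ 0.4313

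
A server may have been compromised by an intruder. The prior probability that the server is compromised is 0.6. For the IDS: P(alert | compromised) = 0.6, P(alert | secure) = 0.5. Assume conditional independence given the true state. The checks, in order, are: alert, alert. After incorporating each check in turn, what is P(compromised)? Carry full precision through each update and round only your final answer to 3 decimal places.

After 'alert': P(compromised) = 0.6·0.6000 / (0.6·0.6000 + 0.5·0.4000) ≈ 0.6429
After 'alert': P(compromised) = 0.6·0.6429 / (0.6·0.6429 + 0.5·0.3571) ≈ 0.6835

0.684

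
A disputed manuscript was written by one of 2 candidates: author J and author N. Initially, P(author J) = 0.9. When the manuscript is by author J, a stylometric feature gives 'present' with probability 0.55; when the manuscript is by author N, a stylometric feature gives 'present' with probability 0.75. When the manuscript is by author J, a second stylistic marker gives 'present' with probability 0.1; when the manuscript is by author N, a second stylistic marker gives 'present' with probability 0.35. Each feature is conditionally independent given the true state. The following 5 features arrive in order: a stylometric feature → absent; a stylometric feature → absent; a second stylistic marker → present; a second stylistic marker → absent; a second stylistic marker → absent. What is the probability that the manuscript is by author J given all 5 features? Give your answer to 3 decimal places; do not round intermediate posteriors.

After a stylometric feature='absent': P(author J) = 0.45·0.9000 / (0.45·0.9000 + 0.25·0.1000) ≈ 0.9419
After a stylometric feature='absent': P(author J) = 0.45·0.9419 / (0.45·0.9419 + 0.25·0.0581) ≈ 0.9668
After a second stylistic marker='present': P(author J) = 0.1·0.9668 / (0.1·0.9668 + 0.35·0.0332) ≈ 0.8928
After a second stylistic marker='absent': P(author J) = 0.9·0.8928 / (0.9·0.8928 + 0.65·0.1072) ≈ 0.9202
After a second stylistic marker='absent': P(author J) = 0.9·0.9202 / (0.9·0.9202 + 0.65·0.0798) ≈ 0.9411

0.941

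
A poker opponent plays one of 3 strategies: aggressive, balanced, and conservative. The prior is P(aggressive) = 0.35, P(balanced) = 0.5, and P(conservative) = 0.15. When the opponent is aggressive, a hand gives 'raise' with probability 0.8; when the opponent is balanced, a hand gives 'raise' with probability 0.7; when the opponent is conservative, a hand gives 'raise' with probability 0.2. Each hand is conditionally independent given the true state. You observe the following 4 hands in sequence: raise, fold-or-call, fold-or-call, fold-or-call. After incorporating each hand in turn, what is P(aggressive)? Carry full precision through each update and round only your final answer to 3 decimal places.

Each posterior becomes the prior for the next update.
After 'raise': normaliser = 0.8·0.3500 + 0.7·0.5000 + 0.2·0.1500; P(aggressive) ≈ 0.4242, P(balanced) ≈ 0.5303, P(conservative) ≈ 0.0455
After 'fold-or-call': normaliser = 0.2·0.4242 + 0.3·0.5303 + 0.8·0.0455; P(aggressive) ≈ 0.3027, P(balanced) ≈ 0.5676, P(conservative) ≈ 0.1297
After 'fold-or-call': normaliser = 0.2·0.3027 + 0.3·0.5676 + 0.8·0.1297; P(aggressive) ≈ 0.1809, P(balanced) ≈ 0.5089, P(conservative) ≈ 0.3102
After 'fold-or-call': normaliser = 0.2·0.1809 + 0.3·0.5089 + 0.8·0.3102; P(aggressive) ≈ 0.0828, P(balanced) ≈ 0.3494, P(conservative) ≈ 0.5678

0.083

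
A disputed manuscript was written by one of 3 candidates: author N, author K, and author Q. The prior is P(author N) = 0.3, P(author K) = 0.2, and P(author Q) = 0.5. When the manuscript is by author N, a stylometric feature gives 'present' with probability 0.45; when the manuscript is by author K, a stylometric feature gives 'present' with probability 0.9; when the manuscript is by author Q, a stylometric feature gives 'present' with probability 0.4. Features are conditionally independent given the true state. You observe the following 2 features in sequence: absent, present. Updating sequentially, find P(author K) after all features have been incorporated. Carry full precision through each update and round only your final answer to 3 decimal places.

Each posterior becomes the prior for the next update.
After 'absent': normaliser = 0.55·0.3000 + 0.1·0.2000 + 0.6·0.5000; P(author N) ≈ 0.3402, P(author K) ≈ 0.0412, P(author Q) ≈ 0.6186
After 'present': normaliser = 0.45·0.3402 + 0.9·0.0412 + 0.4·0.6186; P(author N) ≈ 0.3498, P(author K) ≈ 0.0848, P(author Q) ≈ 0.5654

0.085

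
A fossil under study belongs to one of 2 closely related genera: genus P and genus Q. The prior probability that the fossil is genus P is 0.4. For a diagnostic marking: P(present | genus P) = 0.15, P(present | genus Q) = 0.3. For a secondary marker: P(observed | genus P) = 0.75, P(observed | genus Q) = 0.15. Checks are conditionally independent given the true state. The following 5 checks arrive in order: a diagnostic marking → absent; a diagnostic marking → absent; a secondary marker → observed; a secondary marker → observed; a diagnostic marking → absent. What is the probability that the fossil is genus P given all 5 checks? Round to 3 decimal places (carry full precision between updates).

After a diagnostic marking='absent': P(genus P) = 0.85·0.4000 / (0.85·0.4000 + 0.7·0.6000) ≈ 0.4474
After a diagnostic marking='absent': P(genus P) = 0.85·0.4474 / (0.85·0.4474 + 0.7·0.5526) ≈ 0.4957
After a secondary marker='observed': P(genus P) = 0.75·0.4957 / (0.75·0.4957 + 0.15·0.5043) ≈ 0.8309
After a secondary marker='observed': P(genus P) = 0.75·0.8309 / (0.75·0.8309 + 0.15·0.1691) ≈ 0.9609
After a diagnostic marking='absent': P(genus P) = 0.85·0.9609 / (0.85·0.9609 + 0.7·0.0391) ≈ 0.9676

0.968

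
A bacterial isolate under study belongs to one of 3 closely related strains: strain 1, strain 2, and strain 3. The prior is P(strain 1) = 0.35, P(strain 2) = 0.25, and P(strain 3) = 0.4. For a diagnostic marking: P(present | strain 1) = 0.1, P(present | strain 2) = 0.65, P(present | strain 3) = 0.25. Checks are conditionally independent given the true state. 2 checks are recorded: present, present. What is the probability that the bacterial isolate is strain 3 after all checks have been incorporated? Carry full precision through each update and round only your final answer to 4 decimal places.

After 'present': normaliser = 0.1·0.3500 + 0.65·0.2500 + 0.25·0.4000; P(strain 1) ≈ 0.1176, P(strain 2) ≈ 0.5462, P(strain 3) ≈ 0.3361
After 'present': normaliser = 0.1·0.1176 + 0.65·0.5462 + 0.25·0.3361; P(strain 1) ≈ 0.0261, P(strain 2) ≈ 0.7875, P(strain 3) ≈ 0.1864

0.1864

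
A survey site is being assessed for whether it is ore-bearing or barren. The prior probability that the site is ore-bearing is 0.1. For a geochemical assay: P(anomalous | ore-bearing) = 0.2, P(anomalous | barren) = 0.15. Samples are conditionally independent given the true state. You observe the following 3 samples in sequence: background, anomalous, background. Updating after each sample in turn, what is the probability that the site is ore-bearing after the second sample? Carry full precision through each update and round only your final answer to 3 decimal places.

Apply Bayes' rule sequentially, carrying P(ore) forward.
After 'background': P(ore) = 0.8·0.1000 / (0.8·0.1000 + 0.85·0.9000) ≈ 0.0947
After 'anomalous': P(ore) = 0.2·0.0947 / (0.2·0.0947 + 0.15·0.9053) ≈ 0.1224

0.122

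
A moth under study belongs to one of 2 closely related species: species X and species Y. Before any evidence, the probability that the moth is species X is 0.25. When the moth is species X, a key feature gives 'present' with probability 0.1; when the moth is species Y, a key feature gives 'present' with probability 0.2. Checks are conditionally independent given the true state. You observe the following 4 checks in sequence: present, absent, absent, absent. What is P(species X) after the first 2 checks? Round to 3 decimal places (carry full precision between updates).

After 'present': P(species X) = 0.1·0.2500 / (0.1·0.2500 + 0.2·0.7500) ≈ 0.1429
After 'absent': P(species X) = 0.9·0.1429 / (0.9·0.1429 + 0.8·0.8571) ≈ 0.1579

0.158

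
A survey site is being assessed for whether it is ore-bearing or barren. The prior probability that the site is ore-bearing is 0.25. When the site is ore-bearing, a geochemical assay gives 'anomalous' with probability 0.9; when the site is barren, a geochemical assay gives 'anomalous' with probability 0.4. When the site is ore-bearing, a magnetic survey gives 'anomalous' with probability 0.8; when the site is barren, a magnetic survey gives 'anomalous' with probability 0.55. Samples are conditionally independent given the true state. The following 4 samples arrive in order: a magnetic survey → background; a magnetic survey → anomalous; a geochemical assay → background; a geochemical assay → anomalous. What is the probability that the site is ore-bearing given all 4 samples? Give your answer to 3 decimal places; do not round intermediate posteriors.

0.075

Each posterior becomes the prior for the next update.
After a magnetic survey='background': P(ore) = 0.2·0.2500 / (0.2·0.2500 + 0.45·0.7500) ≈ 0.1290
After a magnetic survey='anomalous': P(ore) = 0.8·0.1290 / (0.8·0.1290 + 0.55·0.8710) ≈ 0.1773
After a geochemical assay='background': P(ore) = 0.1·0.1773 / (0.1·0.1773 + 0.6·0.8227) ≈ 0.0347
After a geochemical assay='anomalous': P(ore) = 0.9·0.0347 / (0.9·0.0347 + 0.4·0.9653) ≈ 0.0748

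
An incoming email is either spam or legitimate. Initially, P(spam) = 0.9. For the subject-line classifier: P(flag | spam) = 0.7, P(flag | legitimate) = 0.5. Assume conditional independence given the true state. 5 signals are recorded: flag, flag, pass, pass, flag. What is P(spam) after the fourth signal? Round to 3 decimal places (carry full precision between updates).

After 'flag': P(spam) = 0.7·0.9000 / (0.7·0.9000 + 0.5·0.1000) ≈ 0.9265
After 'flag': P(spam) = 0.7·0.9265 / (0.7·0.9265 + 0.5·0.0735) ≈ 0.9464
After 'pass': P(spam) = 0.3·0.9464 / (0.3·0.9464 + 0.5·0.0536) ≈ 0.9137
After 'pass': P(spam) = 0.3·0.9137 / (0.3·0.9137 + 0.5·0.0863) ≈ 0.8640

0.864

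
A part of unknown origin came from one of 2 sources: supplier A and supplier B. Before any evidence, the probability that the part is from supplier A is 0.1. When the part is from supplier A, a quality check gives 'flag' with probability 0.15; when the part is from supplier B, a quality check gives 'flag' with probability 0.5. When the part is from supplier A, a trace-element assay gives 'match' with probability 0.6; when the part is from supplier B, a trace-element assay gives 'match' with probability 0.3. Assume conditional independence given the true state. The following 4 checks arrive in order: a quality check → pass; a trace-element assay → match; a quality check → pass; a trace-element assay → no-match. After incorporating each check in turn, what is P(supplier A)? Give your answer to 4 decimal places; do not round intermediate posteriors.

After a quality check='pass': P(supplier A) = 0.85·0.1000 / (0.85·0.1000 + 0.5·0.9000) ≈ 0.1589
After a trace-element assay='match': P(supplier A) = 0.6·0.1589 / (0.6·0.1589 + 0.3·0.8411) ≈ 0.2742
After a quality check='pass': P(supplier A) = 0.85·0.2742 / (0.85·0.2742 + 0.5·0.7258) ≈ 0.3911
After a trace-element assay='no-match': P(supplier A) = 0.4·0.3911 / (0.4·0.3911 + 0.7·0.6089) ≈ 0.2685

0.2685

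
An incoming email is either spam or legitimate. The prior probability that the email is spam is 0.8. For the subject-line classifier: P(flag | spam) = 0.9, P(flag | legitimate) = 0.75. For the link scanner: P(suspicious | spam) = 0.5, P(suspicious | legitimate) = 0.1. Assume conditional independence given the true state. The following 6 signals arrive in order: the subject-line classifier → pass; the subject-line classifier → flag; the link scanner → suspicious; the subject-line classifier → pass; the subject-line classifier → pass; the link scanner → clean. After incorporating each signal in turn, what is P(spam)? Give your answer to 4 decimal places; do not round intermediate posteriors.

Apply Bayes' rule sequentially, carrying P(spam) forward.
After the subject-line classifier='pass': P(spam) = 0.1·0.8000 / (0.1·0.8000 + 0.25·0.2000) ≈ 0.6154
After the subject-line classifier='flag': P(spam) = 0.9·0.6154 / (0.9·0.6154 + 0.75·0.3846) ≈ 0.6575
After the link scanner='suspicious': P(spam) = 0.5·0.6575 / (0.5·0.6575 + 0.1·0.3425) ≈ 0.9057
After the subject-line classifier='pass': P(spam) = 0.1·0.9057 / (0.1·0.9057 + 0.25·0.0943) ≈ 0.7934
After the subject-line classifier='pass': P(spam) = 0.1·0.7934 / (0.1·0.7934 + 0.25·0.2066) ≈ 0.6057
After the link scanner='clean': P(spam) = 0.5·0.6057 / (0.5·0.6057 + 0.9·0.3943) ≈ 0.4604

0.4604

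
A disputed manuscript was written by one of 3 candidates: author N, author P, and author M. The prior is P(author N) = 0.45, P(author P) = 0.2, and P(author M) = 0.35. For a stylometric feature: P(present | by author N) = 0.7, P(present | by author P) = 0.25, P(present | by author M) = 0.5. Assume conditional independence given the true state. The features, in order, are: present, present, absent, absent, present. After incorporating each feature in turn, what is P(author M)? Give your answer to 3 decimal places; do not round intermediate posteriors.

After 'present': normaliser = 0.7·0.4500 + 0.25·0.2000 + 0.5·0.3500; P(author N) ≈ 0.5833, P(author P) ≈ 0.0926, P(author M) ≈ 0.3241
After 'present': normaliser = 0.7·0.5833 + 0.25·0.0926 + 0.5·0.3241; P(author N) ≈ 0.6880, P(author P) ≈ 0.0390, P(author M) ≈ 0.2730
After 'absent': normaliser = 0.3·0.6880 + 0.75·0.0390 + 0.5·0.2730; P(author N) ≈ 0.5546, P(author P) ≈ 0.0786, P(author M) ≈ 0.3668
After 'absent': normaliser = 0.3·0.5546 + 0.75·0.0786 + 0.5·0.3668; P(author N) ≈ 0.4071, P(author P) ≈ 0.1442, P(author M) ≈ 0.4487
After 'present': normaliser = 0.7·0.4071 + 0.25·0.1442 + 0.5·0.4487; P(author N) ≈ 0.5225, P(author P) ≈ 0.0661, P(author M) ≈ 0.4114

0.411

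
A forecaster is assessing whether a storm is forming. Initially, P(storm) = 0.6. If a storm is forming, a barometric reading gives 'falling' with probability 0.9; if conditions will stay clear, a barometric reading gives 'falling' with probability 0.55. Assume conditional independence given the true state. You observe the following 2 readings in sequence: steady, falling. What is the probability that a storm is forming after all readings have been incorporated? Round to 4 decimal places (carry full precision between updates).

0.3529

Each posterior becomes the prior for the next update.
After 'steady': P(storm) = 0.1·0.6000 / (0.1·0.6000 + 0.45·0.4000) ≈ 0.2500
After 'falling': P(storm) = 0.9·0.2500 / (0.9·0.2500 + 0.55·0.7500) ≈ 0.3529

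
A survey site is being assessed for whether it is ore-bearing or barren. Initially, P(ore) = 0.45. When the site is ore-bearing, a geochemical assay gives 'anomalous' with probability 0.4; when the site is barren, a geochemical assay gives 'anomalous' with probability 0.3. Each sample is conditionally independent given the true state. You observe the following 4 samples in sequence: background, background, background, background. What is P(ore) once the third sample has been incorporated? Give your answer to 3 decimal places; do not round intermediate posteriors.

0.340

Each posterior becomes the prior for the next update.
After 'background': P(ore) = 0.6·0.4500 / (0.6·0.4500 + 0.7·0.5500) ≈ 0.4122
After 'background': P(ore) = 0.6·0.4122 / (0.6·0.4122 + 0.7·0.5878) ≈ 0.3754
After 'background': P(ore) = 0.6·0.3754 / (0.6·0.3754 + 0.7·0.6246) ≈ 0.3400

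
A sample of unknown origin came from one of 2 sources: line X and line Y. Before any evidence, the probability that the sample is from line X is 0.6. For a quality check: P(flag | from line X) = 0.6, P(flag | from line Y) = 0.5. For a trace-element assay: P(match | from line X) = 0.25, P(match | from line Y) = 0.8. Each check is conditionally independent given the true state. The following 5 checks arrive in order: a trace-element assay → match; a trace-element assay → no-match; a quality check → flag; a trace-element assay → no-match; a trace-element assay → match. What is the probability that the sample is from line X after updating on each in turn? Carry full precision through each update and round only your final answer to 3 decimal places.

0.712

After a trace-element assay='match': P(line X) = 0.25·0.6000 / (0.25·0.6000 + 0.8·0.4000) ≈ 0.3191
After a trace-element assay='no-match': P(line X) = 0.75·0.3191 / (0.75·0.3191 + 0.2·0.6809) ≈ 0.6374
After a quality check='flag': P(line X) = 0.6·0.6374 / (0.6·0.6374 + 0.5·0.3626) ≈ 0.6784
After a trace-element assay='no-match': P(line X) = 0.75·0.6784 / (0.75·0.6784 + 0.2·0.3216) ≈ 0.8878
After a trace-element assay='match': P(line X) = 0.25·0.8878 / (0.25·0.8878 + 0.8·0.1122) ≈ 0.7120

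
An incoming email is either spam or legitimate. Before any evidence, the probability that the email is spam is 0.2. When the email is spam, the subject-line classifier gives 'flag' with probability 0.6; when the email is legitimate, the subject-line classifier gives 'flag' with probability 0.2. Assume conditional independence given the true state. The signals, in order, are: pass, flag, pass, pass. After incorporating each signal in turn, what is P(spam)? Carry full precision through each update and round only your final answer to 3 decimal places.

After 'pass': P(spam) = 0.4·0.2000 / (0.4·0.2000 + 0.8·0.8000) ≈ 0.1111
After 'flag': P(spam) = 0.6·0.1111 / (0.6·0.1111 + 0.2·0.8889) ≈ 0.2727
After 'pass': P(spam) = 0.4·0.2727 / (0.4·0.2727 + 0.8·0.7273) ≈ 0.1579
After 'pass': P(spam) = 0.4·0.1579 / (0.4·0.1579 + 0.8·0.8421) ≈ 0.0857

0.086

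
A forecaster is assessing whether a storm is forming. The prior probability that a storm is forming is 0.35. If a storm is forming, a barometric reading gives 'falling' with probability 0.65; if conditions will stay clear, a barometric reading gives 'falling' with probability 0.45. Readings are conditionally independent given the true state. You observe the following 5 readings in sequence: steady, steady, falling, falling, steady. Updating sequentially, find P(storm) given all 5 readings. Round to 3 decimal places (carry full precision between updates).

After 'steady': P(storm) = 0.35·0.3500 / (0.35·0.3500 + 0.55·0.6500) ≈ 0.2552
After 'steady': P(storm) = 0.35·0.2552 / (0.35·0.2552 + 0.55·0.7448) ≈ 0.1790
After 'falling': P(storm) = 0.65·0.1790 / (0.65·0.1790 + 0.45·0.8210) ≈ 0.2395
After 'falling': P(storm) = 0.65·0.2395 / (0.65·0.2395 + 0.45·0.7605) ≈ 0.3127
After 'steady': P(storm) = 0.35·0.3127 / (0.35·0.3127 + 0.55·0.6873) ≈ 0.2245

0.225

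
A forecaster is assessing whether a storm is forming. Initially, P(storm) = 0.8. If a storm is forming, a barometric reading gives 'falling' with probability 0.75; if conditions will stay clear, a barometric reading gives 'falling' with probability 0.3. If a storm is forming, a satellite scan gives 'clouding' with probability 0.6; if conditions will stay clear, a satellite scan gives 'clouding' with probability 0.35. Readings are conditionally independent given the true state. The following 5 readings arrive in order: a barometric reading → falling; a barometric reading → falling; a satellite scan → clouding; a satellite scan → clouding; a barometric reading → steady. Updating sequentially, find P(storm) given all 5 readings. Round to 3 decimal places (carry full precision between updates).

0.963

Each posterior becomes the prior for the next update.
After a barometric reading='falling': P(storm) = 0.75·0.8000 / (0.75·0.8000 + 0.3·0.2000) ≈ 0.9091
After a barometric reading='falling': P(storm) = 0.75·0.9091 / (0.75·0.9091 + 0.3·0.0909) ≈ 0.9615
After a satellite scan='clouding': P(storm) = 0.6·0.9615 / (0.6·0.9615 + 0.35·0.0385) ≈ 0.9772
After a satellite scan='clouding': P(storm) = 0.6·0.9772 / (0.6·0.9772 + 0.35·0.0228) ≈ 0.9866
After a barometric reading='steady': P(storm) = 0.25·0.9866 / (0.25·0.9866 + 0.7·0.0134) ≈ 0.9633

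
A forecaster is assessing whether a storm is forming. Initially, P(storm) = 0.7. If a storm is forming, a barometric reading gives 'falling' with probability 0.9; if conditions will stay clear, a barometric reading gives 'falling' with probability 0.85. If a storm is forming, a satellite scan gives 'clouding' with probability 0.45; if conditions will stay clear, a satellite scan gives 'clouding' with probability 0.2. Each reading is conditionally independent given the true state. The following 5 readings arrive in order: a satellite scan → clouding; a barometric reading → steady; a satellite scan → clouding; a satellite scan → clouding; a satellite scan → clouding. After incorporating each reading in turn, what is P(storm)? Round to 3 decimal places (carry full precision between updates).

0.976

After a satellite scan='clouding': P(storm) = 0.45·0.7000 / (0.45·0.7000 + 0.2·0.3000) ≈ 0.8400
After a barometric reading='steady': P(storm) = 0.1·0.8400 / (0.1·0.8400 + 0.15·0.1600) ≈ 0.7778
After a satellite scan='clouding': P(storm) = 0.45·0.7778 / (0.45·0.7778 + 0.2·0.2222) ≈ 0.8873
After a satellite scan='clouding': P(storm) = 0.45·0.8873 / (0.45·0.8873 + 0.2·0.1127) ≈ 0.9466
After a satellite scan='clouding': P(storm) = 0.45·0.9466 / (0.45·0.9466 + 0.2·0.0534) ≈ 0.9755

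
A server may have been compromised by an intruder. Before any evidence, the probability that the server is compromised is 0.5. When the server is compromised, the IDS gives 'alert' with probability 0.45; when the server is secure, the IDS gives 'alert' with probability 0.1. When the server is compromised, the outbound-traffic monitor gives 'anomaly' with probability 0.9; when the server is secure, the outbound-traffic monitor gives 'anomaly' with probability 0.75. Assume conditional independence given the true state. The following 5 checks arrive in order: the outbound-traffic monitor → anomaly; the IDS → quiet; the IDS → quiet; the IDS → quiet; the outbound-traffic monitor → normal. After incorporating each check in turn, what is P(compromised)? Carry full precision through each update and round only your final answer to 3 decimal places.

Apply Bayes' rule sequentially, carrying P(compromised) forward.
After the outbound-traffic monitor='anomaly': P(compromised) = 0.9·0.5000 / (0.9·0.5000 + 0.75·0.5000) ≈ 0.5455
After the IDS='quiet': P(compromised) = 0.55·0.5455 / (0.55·0.5455 + 0.9·0.4545) ≈ 0.4231
After the IDS='quiet': P(compromised) = 0.55·0.4231 / (0.55·0.4231 + 0.9·0.5769) ≈ 0.3095
After the IDS='quiet': P(compromised) = 0.55·0.3095 / (0.55·0.3095 + 0.9·0.6905) ≈ 0.2150
After the outbound-traffic monitor='normal': P(compromised) = 0.1·0.2150 / (0.1·0.2150 + 0.25·0.7850) ≈ 0.0987

0.099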